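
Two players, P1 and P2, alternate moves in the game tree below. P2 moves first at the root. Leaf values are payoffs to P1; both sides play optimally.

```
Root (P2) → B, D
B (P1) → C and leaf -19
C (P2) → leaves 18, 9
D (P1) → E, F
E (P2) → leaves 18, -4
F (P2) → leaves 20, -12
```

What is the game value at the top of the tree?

-4

C (P2): min(18, 9) = 9
B (P1): max(9, -19) = 9
E (P2): min(18, -4) = -4
F (P2): min(20, -12) = -12
D (P1): max(-4, -12) = -4
Root (P2): min(9, -4) = -4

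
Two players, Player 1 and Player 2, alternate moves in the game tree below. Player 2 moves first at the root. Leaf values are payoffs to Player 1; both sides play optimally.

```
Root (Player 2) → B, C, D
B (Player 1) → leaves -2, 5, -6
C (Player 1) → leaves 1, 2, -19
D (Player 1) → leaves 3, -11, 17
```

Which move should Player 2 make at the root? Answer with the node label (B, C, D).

C

B (Player 1): max(-2, 5, -6) = 5
C (Player 1): max(1, 2, -19) = 2
D (Player 1): max(3, -11, 17) = 17
Root (Player 2): min(5, 2, 17) = 2
Player 2 picks the child with the lowest value: C (value 2).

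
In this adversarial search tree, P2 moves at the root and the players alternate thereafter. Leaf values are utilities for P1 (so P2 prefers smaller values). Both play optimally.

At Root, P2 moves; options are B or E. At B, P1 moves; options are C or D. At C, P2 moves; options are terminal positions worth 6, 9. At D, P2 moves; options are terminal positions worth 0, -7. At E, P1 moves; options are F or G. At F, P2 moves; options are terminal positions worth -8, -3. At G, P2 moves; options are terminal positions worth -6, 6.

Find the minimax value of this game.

-6

C (P2): min(6, 9) = 6
D (P2): min(0, -7) = -7
B (P1): max(6, -7) = 6
F (P2): min(-8, -3) = -8
G (P2): min(-6, 6) = -6
E (P1): max(-8, -6) = -6
Root (P2): min(6, -6) = -6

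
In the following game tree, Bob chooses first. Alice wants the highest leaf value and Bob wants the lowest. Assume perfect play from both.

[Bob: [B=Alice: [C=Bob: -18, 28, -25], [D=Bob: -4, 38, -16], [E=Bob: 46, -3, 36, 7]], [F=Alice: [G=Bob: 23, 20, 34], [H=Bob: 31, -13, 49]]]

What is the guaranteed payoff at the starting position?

C (Bob): min(-18, 28, -25) = -25
D (Bob): min(-4, 38, -16) = -16
E (Bob): min(46, -3, 36, 7) = -3
B (Alice): max(-25, -16, -3) = -3
G (Bob): min(23, 20, 34) = 20
H (Bob): min(31, -13, 49) = -13
F (Alice): max(20, -13) = 20
Root (Bob): min(-3, 20) = -3

-3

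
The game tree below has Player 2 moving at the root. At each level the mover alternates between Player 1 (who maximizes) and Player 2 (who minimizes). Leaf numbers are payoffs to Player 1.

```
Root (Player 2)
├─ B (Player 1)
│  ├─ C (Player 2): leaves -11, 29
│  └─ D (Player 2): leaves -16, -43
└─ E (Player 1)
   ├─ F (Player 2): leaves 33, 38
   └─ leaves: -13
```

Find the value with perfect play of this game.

C (Player 2): min(-11, 29) = -11
D (Player 2): min(-16, -43) = -43
B (Player 1): max(-11, -43) = -11
F (Player 2): min(33, 38) = 33
E (Player 1): max(33, -13) = 33
Root (Player 2): min(-11, 33) = -11

-11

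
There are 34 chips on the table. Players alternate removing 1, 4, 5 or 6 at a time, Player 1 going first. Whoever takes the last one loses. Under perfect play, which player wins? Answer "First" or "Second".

W/L table (W = player to move can force a win):
i:   0  1  2  3  4  5  6  7  8  9 10 11 12 13 14 15 16 17 18 19 20 21 22 23 24 25 26 27 28 29 30 31 32 33 34
     W  L  W  L  W  W  W  W  W  W  L  W  L  W  W  W  W  W  W  L  W  L  W  W  W  W  W  W  L  W  L  W  W  W  W
Position 34 is W, so the first player wins.

First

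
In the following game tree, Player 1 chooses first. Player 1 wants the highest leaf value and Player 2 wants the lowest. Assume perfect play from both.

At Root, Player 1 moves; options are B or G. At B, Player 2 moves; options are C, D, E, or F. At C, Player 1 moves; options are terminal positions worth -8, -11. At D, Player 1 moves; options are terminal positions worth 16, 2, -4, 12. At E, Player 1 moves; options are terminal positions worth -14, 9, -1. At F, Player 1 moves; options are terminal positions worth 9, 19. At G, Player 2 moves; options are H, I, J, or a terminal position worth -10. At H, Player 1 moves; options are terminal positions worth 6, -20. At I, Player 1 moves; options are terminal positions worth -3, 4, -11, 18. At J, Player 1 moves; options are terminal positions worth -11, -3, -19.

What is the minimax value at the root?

-8

C (Player 1): max(-8, -11) = -8
D (Player 1): max(16, 2, -4, 12) = 16
E (Player 1): max(-14, 9, -1) = 9
F (Player 1): max(9, 19) = 19
B (Player 2): min(-8, 16, 9, 19) = -8
H (Player 1): max(6, -20) = 6
I (Player 1): max(-3, 4, -11, 18) = 18
J (Player 1): max(-11, -3, -19) = -3
G (Player 2): min(6, 18, -3, -10) = -10
Root (Player 1): max(-8, -10) = -8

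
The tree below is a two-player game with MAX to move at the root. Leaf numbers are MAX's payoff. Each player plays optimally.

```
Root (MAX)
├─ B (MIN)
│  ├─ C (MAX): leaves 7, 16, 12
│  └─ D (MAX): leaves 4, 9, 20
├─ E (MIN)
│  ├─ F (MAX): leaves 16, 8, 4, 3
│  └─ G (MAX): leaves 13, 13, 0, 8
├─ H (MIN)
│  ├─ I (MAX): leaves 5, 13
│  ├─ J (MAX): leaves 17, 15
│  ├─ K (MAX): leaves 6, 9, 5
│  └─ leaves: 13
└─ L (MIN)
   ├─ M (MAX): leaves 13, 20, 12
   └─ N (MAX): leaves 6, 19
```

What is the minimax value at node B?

C: max(7, 16, 12) = 16
D: max(4, 9, 20) = 20
B: min(16, 20) = 16

16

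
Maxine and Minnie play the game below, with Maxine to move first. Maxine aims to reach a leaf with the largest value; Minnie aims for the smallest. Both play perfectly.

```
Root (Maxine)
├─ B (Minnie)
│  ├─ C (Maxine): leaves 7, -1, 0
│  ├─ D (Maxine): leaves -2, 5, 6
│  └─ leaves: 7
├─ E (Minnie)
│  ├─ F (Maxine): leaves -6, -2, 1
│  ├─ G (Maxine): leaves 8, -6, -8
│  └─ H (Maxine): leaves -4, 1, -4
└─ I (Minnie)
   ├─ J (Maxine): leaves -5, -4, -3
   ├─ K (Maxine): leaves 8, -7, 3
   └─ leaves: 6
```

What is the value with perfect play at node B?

C: max(7, -1, 0) = 7
D: max(-2, 5, 6) = 6
B: min(7, 6, 7) = 6

6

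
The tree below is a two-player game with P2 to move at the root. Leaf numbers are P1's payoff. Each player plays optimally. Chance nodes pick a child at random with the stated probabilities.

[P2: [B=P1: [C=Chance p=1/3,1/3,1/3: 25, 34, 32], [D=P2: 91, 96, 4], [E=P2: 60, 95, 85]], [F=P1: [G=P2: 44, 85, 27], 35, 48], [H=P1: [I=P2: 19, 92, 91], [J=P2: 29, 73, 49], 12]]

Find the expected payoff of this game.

C (Chance): 1/3·25 + 1/3·34 + 1/3·32 = 30.33
D (P2): min(91, 96, 4) = 4
E (P2): min(60, 95, 85) = 60
B (P1): max(30.33, 4, 60) = 60
G (P2): min(44, 85, 27) = 27
F (P1): max(27, 35, 48) = 48
I (P2): min(19, 92, 91) = 19
J (P2): min(29, 73, 49) = 29
H (P1): max(19, 29, 12) = 29
Root (P2): min(60, 48, 29) = 29

29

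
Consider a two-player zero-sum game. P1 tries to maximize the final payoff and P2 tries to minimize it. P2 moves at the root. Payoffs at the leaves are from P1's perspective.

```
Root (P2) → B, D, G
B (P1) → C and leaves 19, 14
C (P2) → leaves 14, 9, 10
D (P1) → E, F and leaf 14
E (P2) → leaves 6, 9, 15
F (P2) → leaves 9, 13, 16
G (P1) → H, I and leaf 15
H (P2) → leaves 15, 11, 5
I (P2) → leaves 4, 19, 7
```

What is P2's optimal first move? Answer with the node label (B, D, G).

C (P2): min(14, 9, 10) = 9
B (P1): max(9, 19, 14) = 19
E (P2): min(6, 9, 15) = 6
F (P2): min(9, 13, 16) = 9
D (P1): max(6, 9, 14) = 14
H (P2): min(15, 11, 5) = 5
I (P2): min(4, 19, 7) = 4
G (P1): max(5, 4, 15) = 15
Root (P2): min(19, 14, 15) = 14
P2 picks the child with the lowest value: D (value 14).

D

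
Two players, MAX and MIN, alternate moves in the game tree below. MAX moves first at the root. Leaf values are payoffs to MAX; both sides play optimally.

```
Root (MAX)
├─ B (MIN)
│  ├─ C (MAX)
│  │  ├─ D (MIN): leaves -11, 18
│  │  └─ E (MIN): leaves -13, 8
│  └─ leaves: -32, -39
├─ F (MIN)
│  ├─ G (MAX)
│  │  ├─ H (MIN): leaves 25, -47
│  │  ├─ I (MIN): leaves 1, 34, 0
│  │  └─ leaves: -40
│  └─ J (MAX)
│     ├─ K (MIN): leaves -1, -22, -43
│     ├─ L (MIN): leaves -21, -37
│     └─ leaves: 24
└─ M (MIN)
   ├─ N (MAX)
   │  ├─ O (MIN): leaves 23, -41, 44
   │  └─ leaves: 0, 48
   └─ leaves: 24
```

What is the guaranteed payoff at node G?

0

H: min(25, -47) = -47
I: min(1, 34, 0) = 0
G: max(-47, 0, -40) = 0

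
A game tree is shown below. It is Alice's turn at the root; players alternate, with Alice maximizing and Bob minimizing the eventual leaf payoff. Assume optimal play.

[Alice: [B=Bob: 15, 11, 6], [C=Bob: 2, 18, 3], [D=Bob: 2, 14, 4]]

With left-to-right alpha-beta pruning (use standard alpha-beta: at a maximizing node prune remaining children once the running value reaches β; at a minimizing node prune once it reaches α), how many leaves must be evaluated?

B [α=-∞,β=+∞]: v=6
C [α=6,β=+∞]: v=2 after child 1 ≤ α → α-cutoff, skip 2
D [α=6,β=+∞]: v=2 after child 1 ≤ α → α-cutoff, skip 2
Root [α=-∞,β=+∞]: v=6
Leaves evaluated: 5 of 9.

5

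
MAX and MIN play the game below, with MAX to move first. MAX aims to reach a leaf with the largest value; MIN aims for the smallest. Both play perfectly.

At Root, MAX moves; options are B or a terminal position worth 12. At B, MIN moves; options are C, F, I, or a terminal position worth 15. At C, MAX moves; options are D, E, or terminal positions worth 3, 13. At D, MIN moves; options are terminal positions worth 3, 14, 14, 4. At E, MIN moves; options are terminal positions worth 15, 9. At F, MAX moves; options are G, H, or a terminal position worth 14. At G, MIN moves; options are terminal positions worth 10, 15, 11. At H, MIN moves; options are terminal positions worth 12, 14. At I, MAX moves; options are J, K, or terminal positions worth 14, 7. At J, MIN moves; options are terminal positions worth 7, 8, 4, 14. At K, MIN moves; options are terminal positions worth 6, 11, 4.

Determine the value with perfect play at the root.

13

D (MIN): min(3, 14, 14, 4) = 3
E (MIN): min(15, 9) = 9
C (MAX): max(3, 9, 3, 13) = 13
G (MIN): min(10, 15, 11) = 10
H (MIN): min(12, 14) = 12
F (MAX): max(10, 12, 14) = 14
J (MIN): min(7, 8, 4, 14) = 4
K (MIN): min(6, 11, 4) = 4
I (MAX): max(4, 4, 14, 7) = 14
B (MIN): min(13, 14, 14, 15) = 13
Root (MAX): max(13, 12) = 13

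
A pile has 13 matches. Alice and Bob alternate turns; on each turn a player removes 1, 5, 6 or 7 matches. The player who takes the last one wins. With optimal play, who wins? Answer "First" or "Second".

i:   0  1  2  3  4  5  6  7  8  9 10 11 12 13
     L  W  L  W  L  W  W  W  W  W  W  W  L  W
Position 13 is W, so the first player wins.

First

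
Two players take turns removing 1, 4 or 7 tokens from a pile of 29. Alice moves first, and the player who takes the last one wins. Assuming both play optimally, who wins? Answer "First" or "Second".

Second

W/L table (W = player to move can force a win):
i:   0  1  2  3  4  5  6  7  8  9 10 11 12 13 14 15 16 17 18 19 20 21 22 23 24 25 26 27 28 29
     L  W  L  W  W  L  W  W  L  W  L  W  W  L  W  W  L  W  L  W  W  L  W  W  L  W  L  W  W  L
Position 29 is L, so the second player wins.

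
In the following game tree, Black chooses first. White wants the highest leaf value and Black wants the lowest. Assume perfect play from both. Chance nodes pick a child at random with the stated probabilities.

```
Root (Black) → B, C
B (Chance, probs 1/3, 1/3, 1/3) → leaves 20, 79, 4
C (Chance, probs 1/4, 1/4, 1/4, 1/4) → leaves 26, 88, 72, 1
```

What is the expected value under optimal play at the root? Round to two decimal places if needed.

B (Chance): 1/3·20 + 1/3·79 + 1/3·4 = 34.33
C (Chance): 1/4·26 + 1/4·88 + 1/4·72 + 1/4·1 = 46.75
Root (Black): min(34.33, 46.75) = 34.33

34.33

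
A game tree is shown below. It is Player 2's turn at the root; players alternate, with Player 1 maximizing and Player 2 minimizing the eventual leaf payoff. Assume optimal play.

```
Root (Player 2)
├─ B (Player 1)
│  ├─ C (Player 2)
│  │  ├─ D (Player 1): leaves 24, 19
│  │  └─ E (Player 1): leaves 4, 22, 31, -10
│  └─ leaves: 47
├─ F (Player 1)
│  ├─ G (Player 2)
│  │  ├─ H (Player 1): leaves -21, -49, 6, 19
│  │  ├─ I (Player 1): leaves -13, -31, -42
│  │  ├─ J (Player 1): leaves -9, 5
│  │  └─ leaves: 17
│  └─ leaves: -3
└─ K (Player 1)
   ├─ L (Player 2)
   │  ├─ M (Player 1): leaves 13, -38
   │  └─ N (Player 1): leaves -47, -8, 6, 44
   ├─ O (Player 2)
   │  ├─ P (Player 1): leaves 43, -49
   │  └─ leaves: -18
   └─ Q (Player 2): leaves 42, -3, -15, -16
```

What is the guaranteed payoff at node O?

P: max(43, -49) = 43
O: min(43, -18) = -18

-18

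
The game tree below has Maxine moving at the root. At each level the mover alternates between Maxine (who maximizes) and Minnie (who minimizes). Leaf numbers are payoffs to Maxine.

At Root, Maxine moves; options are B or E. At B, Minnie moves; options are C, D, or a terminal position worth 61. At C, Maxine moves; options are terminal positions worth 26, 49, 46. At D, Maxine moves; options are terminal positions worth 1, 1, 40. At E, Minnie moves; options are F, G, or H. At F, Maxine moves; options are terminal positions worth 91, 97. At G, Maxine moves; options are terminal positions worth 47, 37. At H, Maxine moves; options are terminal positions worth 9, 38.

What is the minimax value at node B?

C: max(26, 49, 46) = 49
D: max(1, 1, 40) = 40
B: min(49, 40, 61) = 40

40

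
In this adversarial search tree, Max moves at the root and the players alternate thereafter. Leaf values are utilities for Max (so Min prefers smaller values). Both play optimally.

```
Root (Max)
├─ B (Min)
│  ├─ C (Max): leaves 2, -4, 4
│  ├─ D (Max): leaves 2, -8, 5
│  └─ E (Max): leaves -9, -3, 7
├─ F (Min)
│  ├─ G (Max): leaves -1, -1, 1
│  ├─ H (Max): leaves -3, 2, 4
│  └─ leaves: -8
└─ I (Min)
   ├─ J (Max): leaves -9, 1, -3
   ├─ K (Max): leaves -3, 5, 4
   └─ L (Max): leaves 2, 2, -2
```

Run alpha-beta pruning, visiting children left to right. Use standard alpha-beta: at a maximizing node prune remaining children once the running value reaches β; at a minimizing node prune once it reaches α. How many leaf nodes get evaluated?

15

C [α=-∞,β=+∞]: v=4
D [α=-∞,β=4]: v=5
E [α=-∞,β=4]: v=7
B [α=-∞,β=+∞]: v=4
G [α=4,β=+∞]: v=1
F [α=4,β=+∞]: v=1 after child 1 ≤ α → α-cutoff, skip 2
J [α=4,β=+∞]: v=1
I [α=4,β=+∞]: v=1 after child 1 ≤ α → α-cutoff, skip 2
Root [α=-∞,β=+∞]: v=4
Leaves evaluated: 15 of 25.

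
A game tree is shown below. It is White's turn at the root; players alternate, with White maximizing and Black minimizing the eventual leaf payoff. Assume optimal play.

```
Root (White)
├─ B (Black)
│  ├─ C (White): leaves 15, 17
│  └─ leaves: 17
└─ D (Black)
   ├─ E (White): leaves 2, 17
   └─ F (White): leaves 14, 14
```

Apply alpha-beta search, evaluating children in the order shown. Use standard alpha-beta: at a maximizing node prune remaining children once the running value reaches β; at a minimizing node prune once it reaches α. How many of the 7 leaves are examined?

C [α=-∞,β=+∞]: v=17
B [α=-∞,β=+∞]: v=17
E [α=17,β=+∞]: v=17
D [α=17,β=+∞]: v=17 after child 1 ≤ α → α-cutoff, skip 1
Root [α=-∞,β=+∞]: v=17
Leaves evaluated: 5 of 7.

5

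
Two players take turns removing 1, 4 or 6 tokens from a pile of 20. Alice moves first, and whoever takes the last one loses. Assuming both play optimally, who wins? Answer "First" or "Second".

Compute winning (W) and losing (L) positions by backward induction:
i:   0  1  2  3  4  5  6  7  8  9 10 11 12 13 14 15 16 17 18 19 20
     W  L  W  L  W  W  L  W  L  W  W  L  W  L  W  W  L  W  L  W  W
Position 20 is W, so the first player wins.

First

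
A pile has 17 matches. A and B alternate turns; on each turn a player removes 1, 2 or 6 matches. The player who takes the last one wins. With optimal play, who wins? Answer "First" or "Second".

Compute winning (W) and losing (L) positions by backward induction:
i:   0  1  2  3  4  5  6  7  8  9 10 11 12 13 14 15 16 17
     L  W  W  L  W  W  W  L  W  W  L  W  W  W  L  W  W  L
Position 17 is L, so the second player wins.

Second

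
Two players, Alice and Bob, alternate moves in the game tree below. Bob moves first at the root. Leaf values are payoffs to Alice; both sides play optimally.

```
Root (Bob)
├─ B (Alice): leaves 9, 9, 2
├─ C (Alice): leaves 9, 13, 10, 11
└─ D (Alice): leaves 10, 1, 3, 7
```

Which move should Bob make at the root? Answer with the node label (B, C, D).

B

B (Alice): max(9, 9, 2) = 9
C (Alice): max(9, 13, 10, 11) = 13
D (Alice): max(10, 1, 3, 7) = 10
Root (Bob): min(9, 13, 10) = 9
Bob picks the child with the lowest value: B (value 9).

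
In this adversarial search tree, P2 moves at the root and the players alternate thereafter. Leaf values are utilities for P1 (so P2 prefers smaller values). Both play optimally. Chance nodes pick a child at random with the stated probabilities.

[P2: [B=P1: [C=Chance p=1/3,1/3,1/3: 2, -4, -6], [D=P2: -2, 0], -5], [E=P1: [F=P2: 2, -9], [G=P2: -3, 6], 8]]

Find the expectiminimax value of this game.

-2

C (Chance): 1/3·2 + 1/3·-4 + 1/3·-6 = -2.67
D (P2): min(-2, 0) = -2
B (P1): max(-2.67, -2, -5) = -2
F (P2): min(2, -9) = -9
G (P2): min(-3, 6) = -3
E (P1): max(-9, -3, 8) = 8
Root (P2): min(-2, 8) = -2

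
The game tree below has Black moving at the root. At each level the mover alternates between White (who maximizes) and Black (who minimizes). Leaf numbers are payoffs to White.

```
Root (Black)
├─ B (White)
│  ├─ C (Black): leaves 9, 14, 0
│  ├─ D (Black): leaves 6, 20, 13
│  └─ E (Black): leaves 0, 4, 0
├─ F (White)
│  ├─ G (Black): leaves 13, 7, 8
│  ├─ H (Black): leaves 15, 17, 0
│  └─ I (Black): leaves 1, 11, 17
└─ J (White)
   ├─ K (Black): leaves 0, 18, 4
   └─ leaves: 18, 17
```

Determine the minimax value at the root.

6

C (Black): min(9, 14, 0) = 0
D (Black): min(6, 20, 13) = 6
E (Black): min(0, 4, 0) = 0
B (White): max(0, 6, 0) = 6
G (Black): min(13, 7, 8) = 7
H (Black): min(15, 17, 0) = 0
I (Black): min(1, 11, 17) = 1
F (White): max(7, 0, 1) = 7
K (Black): min(0, 18, 4) = 0
J (White): max(0, 18, 17) = 18
Root (Black): min(6, 7, 18) = 6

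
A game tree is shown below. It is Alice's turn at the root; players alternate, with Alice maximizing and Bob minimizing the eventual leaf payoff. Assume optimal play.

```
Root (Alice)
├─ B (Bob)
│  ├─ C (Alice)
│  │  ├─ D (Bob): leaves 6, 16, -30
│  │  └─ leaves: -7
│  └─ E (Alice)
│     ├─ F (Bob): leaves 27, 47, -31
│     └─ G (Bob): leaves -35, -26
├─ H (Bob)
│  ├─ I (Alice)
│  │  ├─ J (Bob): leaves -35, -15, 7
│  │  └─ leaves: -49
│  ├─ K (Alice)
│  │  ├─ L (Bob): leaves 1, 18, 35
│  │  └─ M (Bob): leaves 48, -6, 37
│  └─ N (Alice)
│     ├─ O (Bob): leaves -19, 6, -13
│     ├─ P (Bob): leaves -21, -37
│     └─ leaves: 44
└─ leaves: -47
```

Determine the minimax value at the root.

D (Bob): min(6, 16, -30) = -30
C (Alice): max(-30, -7) = -7
F (Bob): min(27, 47, -31) = -31
G (Bob): min(-35, -26) = -35
E (Alice): max(-31, -35) = -31
B (Bob): min(-7, -31) = -31
J (Bob): min(-35, -15, 7) = -35
I (Alice): max(-35, -49) = -35
L (Bob): min(1, 18, 35) = 1
M (Bob): min(48, -6, 37) = -6
K (Alice): max(1, -6) = 1
O (Bob): min(-19, 6, -13) = -19
P (Bob): min(-21, -37) = -37
N (Alice): max(-19, -37, 44) = 44
H (Bob): min(-35, 1, 44) = -35
Root (Alice): max(-31, -35, -47) = -31

-31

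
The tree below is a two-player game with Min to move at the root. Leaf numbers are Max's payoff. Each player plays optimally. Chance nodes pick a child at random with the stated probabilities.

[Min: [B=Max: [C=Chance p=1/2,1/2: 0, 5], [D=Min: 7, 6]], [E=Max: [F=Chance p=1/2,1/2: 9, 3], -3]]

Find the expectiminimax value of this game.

C (Chance): 1/2·0 + 1/2·5 = 2.5
D (Min): min(7, 6) = 6
B (Max): max(2.5, 6) = 6
F (Chance): 1/2·9 + 1/2·3 = 6
E (Max): max(6, -3) = 6
Root (Min): min(6, 6) = 6

6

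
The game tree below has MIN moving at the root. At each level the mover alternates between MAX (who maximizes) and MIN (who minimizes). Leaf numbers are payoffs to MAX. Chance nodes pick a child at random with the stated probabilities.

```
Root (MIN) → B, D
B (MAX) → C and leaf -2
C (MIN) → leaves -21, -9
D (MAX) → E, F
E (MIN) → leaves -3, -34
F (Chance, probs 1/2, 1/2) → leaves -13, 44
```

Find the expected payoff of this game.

-2

C (MIN): min(-21, -9) = -21
B (MAX): max(-21, -2) = -2
E (MIN): min(-3, -34) = -34
F (Chance): 1/2·-13 + 1/2·44 = 15.5
D (MAX): max(-34, 15.5) = 15.5
Root (MIN): min(-2, 15.5) = -2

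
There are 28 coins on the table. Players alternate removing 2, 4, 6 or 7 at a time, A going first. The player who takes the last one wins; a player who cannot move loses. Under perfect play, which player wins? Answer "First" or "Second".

Second

Compute winning (W) and losing (L) positions by backward induction:
i:   0  1  2  3  4  5  6  7  8  9 10 11 12 13 14 15 16 17 18 19 20 21 22 23 24 25 26 27 28
     L  L  W  W  W  W  W  W  W  L  L  W  W  W  W  W  W  W  L  L  W  W  W  W  W  W  W  L  L
Position 28 is L, so the second player wins.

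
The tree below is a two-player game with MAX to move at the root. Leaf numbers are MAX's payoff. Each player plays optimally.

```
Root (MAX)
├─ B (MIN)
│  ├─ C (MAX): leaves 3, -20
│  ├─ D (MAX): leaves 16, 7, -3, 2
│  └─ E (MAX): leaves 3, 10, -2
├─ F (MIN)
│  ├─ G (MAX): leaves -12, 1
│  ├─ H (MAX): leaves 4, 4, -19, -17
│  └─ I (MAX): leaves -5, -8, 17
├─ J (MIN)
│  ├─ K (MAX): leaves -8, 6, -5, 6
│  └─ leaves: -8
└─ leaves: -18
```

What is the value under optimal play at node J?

-8

K: max(-8, 6, -5, 6) = 6
J: min(6, -8) = -8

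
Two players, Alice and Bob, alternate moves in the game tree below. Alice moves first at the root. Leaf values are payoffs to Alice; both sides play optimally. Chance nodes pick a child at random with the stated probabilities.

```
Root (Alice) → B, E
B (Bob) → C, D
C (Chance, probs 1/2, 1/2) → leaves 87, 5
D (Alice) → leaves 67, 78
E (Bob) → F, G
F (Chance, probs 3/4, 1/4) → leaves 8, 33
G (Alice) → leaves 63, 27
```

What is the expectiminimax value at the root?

46

C (Chance): 1/2·87 + 1/2·5 = 46
D (Alice): max(67, 78) = 78
B (Bob): min(46, 78) = 46
F (Chance): 3/4·8 + 1/4·33 = 14.25
G (Alice): max(63, 27) = 63
E (Bob): min(14.25, 63) = 14.25
Root (Alice): max(46, 14.25) = 46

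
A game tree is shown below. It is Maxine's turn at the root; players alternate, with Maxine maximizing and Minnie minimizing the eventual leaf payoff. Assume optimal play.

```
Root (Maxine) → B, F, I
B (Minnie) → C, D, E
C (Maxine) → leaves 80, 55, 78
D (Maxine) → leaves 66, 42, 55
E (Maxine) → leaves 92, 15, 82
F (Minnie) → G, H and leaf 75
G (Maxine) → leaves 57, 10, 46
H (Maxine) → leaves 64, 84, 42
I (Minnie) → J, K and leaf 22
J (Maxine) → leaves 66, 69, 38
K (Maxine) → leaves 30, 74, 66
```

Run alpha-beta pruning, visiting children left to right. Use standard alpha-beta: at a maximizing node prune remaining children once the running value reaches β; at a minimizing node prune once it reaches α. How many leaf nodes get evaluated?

16

C [α=-∞,β=+∞]: v=80
D [α=-∞,β=80]: v=66
E [α=-∞,β=66]: v=92 after child 1 ≥ β → β-cutoff, skip 2
B [α=-∞,β=+∞]: v=66
G [α=66,β=+∞]: v=57
F [α=66,β=+∞]: v=57 after child 1 ≤ α → α-cutoff, skip 2
J [α=66,β=+∞]: v=69
K [α=66,β=69]: v=74 after child 2 ≥ β → β-cutoff, skip 1
I [α=66,β=+∞]: v=22
Root [α=-∞,β=+∞]: v=66
Leaves evaluated: 16 of 23.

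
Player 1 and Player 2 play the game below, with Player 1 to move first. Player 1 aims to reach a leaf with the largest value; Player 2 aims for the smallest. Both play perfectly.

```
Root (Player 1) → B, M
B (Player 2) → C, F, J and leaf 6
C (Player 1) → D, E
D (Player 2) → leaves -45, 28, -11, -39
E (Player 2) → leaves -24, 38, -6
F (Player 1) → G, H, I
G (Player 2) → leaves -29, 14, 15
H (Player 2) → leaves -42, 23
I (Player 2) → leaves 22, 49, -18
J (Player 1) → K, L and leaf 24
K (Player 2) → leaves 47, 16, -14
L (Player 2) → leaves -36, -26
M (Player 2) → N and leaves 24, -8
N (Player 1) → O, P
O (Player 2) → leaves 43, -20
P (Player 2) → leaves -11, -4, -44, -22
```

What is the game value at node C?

-24

D: min(-45, 28, -11, -39) = -45
E: min(-24, 38, -6) = -24
C: max(-45, -24) = -24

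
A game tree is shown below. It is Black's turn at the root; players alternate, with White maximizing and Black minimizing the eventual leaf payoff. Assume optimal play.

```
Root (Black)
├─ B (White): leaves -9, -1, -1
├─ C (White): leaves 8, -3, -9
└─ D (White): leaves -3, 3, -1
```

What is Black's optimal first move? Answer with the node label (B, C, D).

B (White): max(-9, -1, -1) = -1
C (White): max(8, -3, -9) = 8
D (White): max(-3, 3, -1) = 3
Root (Black): min(-1, 8, 3) = -1
Black picks the child with the lowest value: B (value -1).

B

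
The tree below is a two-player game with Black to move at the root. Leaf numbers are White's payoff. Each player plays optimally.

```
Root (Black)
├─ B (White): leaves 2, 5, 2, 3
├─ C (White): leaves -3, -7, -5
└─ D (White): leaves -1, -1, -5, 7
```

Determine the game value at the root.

-3

B (White): max(2, 5, 2, 3) = 5
C (White): max(-3, -7, -5) = -3
D (White): max(-1, -1, -5, 7) = 7
Root (Black): min(5, -3, 7) = -3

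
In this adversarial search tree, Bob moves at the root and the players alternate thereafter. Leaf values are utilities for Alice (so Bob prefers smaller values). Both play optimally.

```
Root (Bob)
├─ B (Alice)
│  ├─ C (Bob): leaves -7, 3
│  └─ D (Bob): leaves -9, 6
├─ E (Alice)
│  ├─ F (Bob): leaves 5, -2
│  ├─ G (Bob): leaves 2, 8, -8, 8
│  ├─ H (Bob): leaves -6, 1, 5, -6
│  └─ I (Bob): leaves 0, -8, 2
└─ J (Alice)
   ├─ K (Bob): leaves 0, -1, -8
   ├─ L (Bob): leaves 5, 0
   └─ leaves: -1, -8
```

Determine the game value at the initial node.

C (Bob): min(-7, 3) = -7
D (Bob): min(-9, 6) = -9
B (Alice): max(-7, -9) = -7
F (Bob): min(5, -2) = -2
G (Bob): min(2, 8, -8, 8) = -8
H (Bob): min(-6, 1, 5, -6) = -6
I (Bob): min(0, -8, 2) = -8
E (Alice): max(-2, -8, -6, -8) = -2
K (Bob): min(0, -1, -8) = -8
L (Bob): min(5, 0) = 0
J (Alice): max(-8, 0, -1, -8) = 0
Root (Bob): min(-7, -2, 0) = -7

-7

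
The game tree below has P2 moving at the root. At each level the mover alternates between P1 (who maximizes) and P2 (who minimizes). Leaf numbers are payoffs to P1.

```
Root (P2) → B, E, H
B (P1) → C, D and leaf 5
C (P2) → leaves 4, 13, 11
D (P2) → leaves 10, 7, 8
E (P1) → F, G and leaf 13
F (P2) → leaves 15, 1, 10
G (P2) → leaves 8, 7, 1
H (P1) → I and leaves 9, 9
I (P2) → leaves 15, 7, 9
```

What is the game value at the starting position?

7

C (P2): min(4, 13, 11) = 4
D (P2): min(10, 7, 8) = 7
B (P1): max(4, 7, 5) = 7
F (P2): min(15, 1, 10) = 1
G (P2): min(8, 7, 1) = 1
E (P1): max(1, 1, 13) = 13
I (P2): min(15, 7, 9) = 7
H (P1): max(7, 9, 9) = 9
Root (P2): min(7, 13, 9) = 7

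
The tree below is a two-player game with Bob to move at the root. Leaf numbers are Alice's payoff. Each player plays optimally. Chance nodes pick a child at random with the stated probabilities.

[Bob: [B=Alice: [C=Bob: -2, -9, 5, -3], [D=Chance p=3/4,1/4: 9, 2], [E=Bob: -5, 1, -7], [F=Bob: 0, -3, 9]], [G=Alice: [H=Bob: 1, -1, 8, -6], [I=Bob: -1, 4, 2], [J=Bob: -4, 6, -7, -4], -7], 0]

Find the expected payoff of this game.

C (Bob): min(-2, -9, 5, -3) = -9
D (Chance): 3/4·9 + 1/4·2 = 7.25
E (Bob): min(-5, 1, -7) = -7
F (Bob): min(0, -3, 9) = -3
B (Alice): max(-9, 7.25, -7, -3) = 7.25
H (Bob): min(1, -1, 8, -6) = -6
I (Bob): min(-1, 4, 2) = -1
J (Bob): min(-4, 6, -7, -4) = -7
G (Alice): max(-6, -1, -7, -7) = -1
Root (Bob): min(7.25, -1, 0) = -1

-1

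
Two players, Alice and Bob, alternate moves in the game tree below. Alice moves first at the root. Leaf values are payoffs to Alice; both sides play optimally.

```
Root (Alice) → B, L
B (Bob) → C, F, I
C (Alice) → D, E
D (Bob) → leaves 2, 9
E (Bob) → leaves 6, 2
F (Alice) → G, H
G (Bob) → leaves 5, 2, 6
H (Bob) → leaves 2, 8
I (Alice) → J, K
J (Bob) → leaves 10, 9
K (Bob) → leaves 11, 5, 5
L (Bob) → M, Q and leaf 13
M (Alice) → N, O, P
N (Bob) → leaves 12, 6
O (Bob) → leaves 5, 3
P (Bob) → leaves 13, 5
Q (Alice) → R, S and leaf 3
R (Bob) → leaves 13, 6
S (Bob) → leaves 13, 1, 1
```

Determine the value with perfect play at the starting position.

D (Bob): min(2, 9) = 2
E (Bob): min(6, 2) = 2
C (Alice): max(2, 2) = 2
G (Bob): min(5, 2, 6) = 2
H (Bob): min(2, 8) = 2
F (Alice): max(2, 2) = 2
J (Bob): min(10, 9) = 9
K (Bob): min(11, 5, 5) = 5
I (Alice): max(9, 5) = 9
B (Bob): min(2, 2, 9) = 2
N (Bob): min(12, 6) = 6
O (Bob): min(5, 3) = 3
P (Bob): min(13, 5) = 5
M (Alice): max(6, 3, 5) = 6
R (Bob): min(13, 6) = 6
S (Bob): min(13, 1, 1) = 1
Q (Alice): max(6, 1, 3) = 6
L (Bob): min(6, 6, 13) = 6
Root (Alice): max(2, 6) = 6

6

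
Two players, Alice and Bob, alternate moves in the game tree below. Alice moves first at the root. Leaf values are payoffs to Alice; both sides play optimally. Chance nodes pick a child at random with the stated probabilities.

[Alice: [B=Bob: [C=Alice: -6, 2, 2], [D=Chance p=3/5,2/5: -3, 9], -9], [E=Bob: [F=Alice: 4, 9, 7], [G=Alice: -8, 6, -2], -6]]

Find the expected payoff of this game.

-6

C (Alice): max(-6, 2, 2) = 2
D (Chance): 3/5·-3 + 2/5·9 = 1.8
B (Bob): min(2, 1.8, -9) = -9
F (Alice): max(4, 9, 7) = 9
G (Alice): max(-8, 6, -2) = 6
E (Bob): min(9, 6, -6) = -6
Root (Alice): max(-9, -6) = -6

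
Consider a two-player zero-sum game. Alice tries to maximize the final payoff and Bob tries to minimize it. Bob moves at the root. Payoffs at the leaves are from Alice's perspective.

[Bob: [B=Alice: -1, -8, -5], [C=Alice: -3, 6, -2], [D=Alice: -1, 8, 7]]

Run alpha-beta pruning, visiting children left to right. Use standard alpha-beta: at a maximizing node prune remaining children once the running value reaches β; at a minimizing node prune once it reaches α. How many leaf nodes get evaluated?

6

B [α=-∞,β=+∞]: v=-1
C [α=-∞,β=-1]: v=6 after child 2 ≥ β → β-cutoff, skip 1
D [α=-∞,β=-1]: v=-1 after child 1 ≥ β → β-cutoff, skip 2
Root [α=-∞,β=+∞]: v=-1
Leaves evaluated: 6 of 9.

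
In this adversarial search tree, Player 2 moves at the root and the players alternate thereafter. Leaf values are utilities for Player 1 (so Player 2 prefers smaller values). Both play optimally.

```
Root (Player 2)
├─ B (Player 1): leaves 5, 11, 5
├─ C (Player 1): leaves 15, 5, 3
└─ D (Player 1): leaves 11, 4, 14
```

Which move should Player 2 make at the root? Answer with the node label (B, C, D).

B

B (Player 1): max(5, 11, 5) = 11
C (Player 1): max(15, 5, 3) = 15
D (Player 1): max(11, 4, 14) = 14
Root (Player 2): min(11, 15, 14) = 11
Player 2 picks the child with the lowest value: B (value 11).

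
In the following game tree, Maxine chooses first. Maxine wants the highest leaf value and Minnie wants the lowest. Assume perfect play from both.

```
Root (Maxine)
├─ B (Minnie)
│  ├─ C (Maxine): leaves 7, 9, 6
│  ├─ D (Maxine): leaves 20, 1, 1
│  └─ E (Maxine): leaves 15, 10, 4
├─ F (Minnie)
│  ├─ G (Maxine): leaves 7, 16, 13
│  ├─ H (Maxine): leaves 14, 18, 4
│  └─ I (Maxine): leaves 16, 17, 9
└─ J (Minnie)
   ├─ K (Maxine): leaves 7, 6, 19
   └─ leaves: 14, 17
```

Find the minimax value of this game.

C (Maxine): max(7, 9, 6) = 9
D (Maxine): max(20, 1, 1) = 20
E (Maxine): max(15, 10, 4) = 15
B (Minnie): min(9, 20, 15) = 9
G (Maxine): max(7, 16, 13) = 16
H (Maxine): max(14, 18, 4) = 18
I (Maxine): max(16, 17, 9) = 17
F (Minnie): min(16, 18, 17) = 16
K (Maxine): max(7, 6, 19) = 19
J (Minnie): min(19, 14, 17) = 14
Root (Maxine): max(9, 16, 14) = 16

16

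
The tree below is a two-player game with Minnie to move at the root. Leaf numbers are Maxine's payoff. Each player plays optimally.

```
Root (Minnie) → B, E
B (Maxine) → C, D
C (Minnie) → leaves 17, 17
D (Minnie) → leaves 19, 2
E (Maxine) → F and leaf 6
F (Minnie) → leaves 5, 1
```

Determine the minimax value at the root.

6

C (Minnie): min(17, 17) = 17
D (Minnie): min(19, 2) = 2
B (Maxine): max(17, 2) = 17
F (Minnie): min(5, 1) = 1
E (Maxine): max(1, 6) = 6
Root (Minnie): min(17, 6) = 6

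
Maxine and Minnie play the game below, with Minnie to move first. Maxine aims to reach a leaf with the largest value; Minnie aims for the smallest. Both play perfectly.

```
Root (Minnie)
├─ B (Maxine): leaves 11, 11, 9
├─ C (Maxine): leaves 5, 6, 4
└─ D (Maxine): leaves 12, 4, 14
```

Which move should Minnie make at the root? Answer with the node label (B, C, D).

C

B (Maxine): max(11, 11, 9) = 11
C (Maxine): max(5, 6, 4) = 6
D (Maxine): max(12, 4, 14) = 14
Root (Minnie): min(11, 6, 14) = 6
Minnie picks the child with the lowest value: C (value 6).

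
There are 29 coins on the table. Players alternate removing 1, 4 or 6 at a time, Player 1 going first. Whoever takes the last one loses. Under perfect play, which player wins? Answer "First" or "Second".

First

Mark each pile size as W (mover wins) or L (mover loses):
i:   0  1  2  3  4  5  6  7  8  9 10 11 12 13 14 15 16 17 18 19 20 21 22 23 24 25 26 27 28 29
     W  L  W  L  W  W  L  W  L  W  W  L  W  L  W  W  L  W  L  W  W  L  W  L  W  W  L  W  L  W
Position 29 is W, so the first player wins.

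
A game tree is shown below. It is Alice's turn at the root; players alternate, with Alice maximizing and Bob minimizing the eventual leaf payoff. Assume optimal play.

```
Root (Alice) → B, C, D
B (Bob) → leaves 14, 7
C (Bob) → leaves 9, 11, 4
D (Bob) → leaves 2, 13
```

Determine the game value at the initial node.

7

B (Bob): min(14, 7) = 7
C (Bob): min(9, 11, 4) = 4
D (Bob): min(2, 13) = 2
Root (Alice): max(7, 4, 2) = 7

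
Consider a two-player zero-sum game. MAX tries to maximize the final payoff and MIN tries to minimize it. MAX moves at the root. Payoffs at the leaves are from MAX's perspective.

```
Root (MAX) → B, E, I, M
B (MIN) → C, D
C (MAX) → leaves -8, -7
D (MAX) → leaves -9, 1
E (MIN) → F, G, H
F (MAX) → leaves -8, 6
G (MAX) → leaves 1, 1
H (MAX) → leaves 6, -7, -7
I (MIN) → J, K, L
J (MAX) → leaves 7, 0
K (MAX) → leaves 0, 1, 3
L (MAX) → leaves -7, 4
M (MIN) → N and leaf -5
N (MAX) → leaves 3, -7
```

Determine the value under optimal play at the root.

C (MAX): max(-8, -7) = -7
D (MAX): max(-9, 1) = 1
B (MIN): min(-7, 1) = -7
F (MAX): max(-8, 6) = 6
G (MAX): max(1, 1) = 1
H (MAX): max(6, -7, -7) = 6
E (MIN): min(6, 1, 6) = 1
J (MAX): max(7, 0) = 7
K (MAX): max(0, 1, 3) = 3
L (MAX): max(-7, 4) = 4
I (MIN): min(7, 3, 4) = 3
N (MAX): max(3, -7) = 3
M (MIN): min(3, -5) = -5
Root (MAX): max(-7, 1, 3, -5) = 3

3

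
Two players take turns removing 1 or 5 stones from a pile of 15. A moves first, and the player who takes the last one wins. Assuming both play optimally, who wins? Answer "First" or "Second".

First

W/L table (W = player to move can force a win):
i:   0  1  2  3  4  5  6  7  8  9 10 11 12 13 14 15
     L  W  L  W  L  W  L  W  L  W  L  W  L  W  L  W
Position 15 is W, so the first player wins.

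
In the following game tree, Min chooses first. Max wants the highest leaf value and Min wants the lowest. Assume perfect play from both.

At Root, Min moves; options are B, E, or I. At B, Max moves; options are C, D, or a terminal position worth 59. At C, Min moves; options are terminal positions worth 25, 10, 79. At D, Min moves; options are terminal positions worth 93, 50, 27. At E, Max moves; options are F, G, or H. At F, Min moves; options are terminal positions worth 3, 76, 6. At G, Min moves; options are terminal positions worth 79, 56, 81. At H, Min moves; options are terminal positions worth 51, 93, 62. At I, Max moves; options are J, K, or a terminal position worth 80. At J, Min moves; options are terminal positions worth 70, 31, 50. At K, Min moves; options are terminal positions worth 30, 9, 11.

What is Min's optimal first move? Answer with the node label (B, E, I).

E

C (Min): min(25, 10, 79) = 10
D (Min): min(93, 50, 27) = 27
B (Max): max(10, 27, 59) = 59
F (Min): min(3, 76, 6) = 3
G (Min): min(79, 56, 81) = 56
H (Min): min(51, 93, 62) = 51
E (Max): max(3, 56, 51) = 56
J (Min): min(70, 31, 50) = 31
K (Min): min(30, 9, 11) = 9
I (Max): max(31, 9, 80) = 80
Root (Min): min(59, 56, 80) = 56
Min picks the child with the lowest value: E (value 56).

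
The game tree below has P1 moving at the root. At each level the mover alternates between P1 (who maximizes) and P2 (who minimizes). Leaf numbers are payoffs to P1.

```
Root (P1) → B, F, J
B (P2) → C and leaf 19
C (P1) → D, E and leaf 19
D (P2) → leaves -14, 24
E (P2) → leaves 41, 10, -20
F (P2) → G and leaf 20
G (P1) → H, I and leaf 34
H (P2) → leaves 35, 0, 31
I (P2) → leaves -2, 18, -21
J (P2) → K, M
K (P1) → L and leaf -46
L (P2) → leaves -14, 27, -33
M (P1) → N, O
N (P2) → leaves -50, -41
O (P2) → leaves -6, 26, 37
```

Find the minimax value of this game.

20

D (P2): min(-14, 24) = -14
E (P2): min(41, 10, -20) = -20
C (P1): max(-14, -20, 19) = 19
B (P2): min(19, 19) = 19
H (P2): min(35, 0, 31) = 0
I (P2): min(-2, 18, -21) = -21
G (P1): max(0, -21, 34) = 34
F (P2): min(34, 20) = 20
L (P2): min(-14, 27, -33) = -33
K (P1): max(-33, -46) = -33
N (P2): min(-50, -41) = -50
O (P2): min(-6, 26, 37) = -6
M (P1): max(-50, -6) = -6
J (P2): min(-33, -6) = -33
Root (P1): max(19, 20, -33) = 20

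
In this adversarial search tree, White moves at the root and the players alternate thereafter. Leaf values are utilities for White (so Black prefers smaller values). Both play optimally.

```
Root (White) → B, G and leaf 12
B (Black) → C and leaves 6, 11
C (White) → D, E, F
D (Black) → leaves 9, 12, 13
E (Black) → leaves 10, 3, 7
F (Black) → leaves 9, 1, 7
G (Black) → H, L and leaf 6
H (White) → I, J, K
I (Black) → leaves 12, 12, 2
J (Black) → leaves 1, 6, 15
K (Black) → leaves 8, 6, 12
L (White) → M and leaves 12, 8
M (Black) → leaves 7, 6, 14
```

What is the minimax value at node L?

12

M: min(7, 6, 14) = 6
L: max(6, 12, 8) = 12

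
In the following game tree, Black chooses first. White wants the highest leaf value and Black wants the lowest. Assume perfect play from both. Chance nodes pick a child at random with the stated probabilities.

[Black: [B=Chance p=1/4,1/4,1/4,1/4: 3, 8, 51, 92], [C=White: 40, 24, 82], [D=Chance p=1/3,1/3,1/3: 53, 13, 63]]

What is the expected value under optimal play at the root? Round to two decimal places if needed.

B (Chance): 1/4·3 + 1/4·8 + 1/4·51 + 1/4·92 = 38.5
C (White): max(40, 24, 82) = 82
D (Chance): 1/3·53 + 1/3·13 + 1/3·63 = 43
Root (Black): min(38.5, 82, 43) = 38.5

38.5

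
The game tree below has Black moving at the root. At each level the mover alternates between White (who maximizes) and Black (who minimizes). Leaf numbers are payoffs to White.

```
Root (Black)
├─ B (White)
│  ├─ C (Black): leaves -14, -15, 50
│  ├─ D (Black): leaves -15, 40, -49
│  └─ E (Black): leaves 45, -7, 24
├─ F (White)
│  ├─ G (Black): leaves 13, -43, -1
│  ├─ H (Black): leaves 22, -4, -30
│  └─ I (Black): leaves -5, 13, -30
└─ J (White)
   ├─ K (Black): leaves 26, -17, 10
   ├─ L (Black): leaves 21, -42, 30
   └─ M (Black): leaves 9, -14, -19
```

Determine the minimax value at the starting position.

-30

C (Black): min(-14, -15, 50) = -15
D (Black): min(-15, 40, -49) = -49
E (Black): min(45, -7, 24) = -7
B (White): max(-15, -49, -7) = -7
G (Black): min(13, -43, -1) = -43
H (Black): min(22, -4, -30) = -30
I (Black): min(-5, 13, -30) = -30
F (White): max(-43, -30, -30) = -30
K (Black): min(26, -17, 10) = -17
L (Black): min(21, -42, 30) = -42
M (Black): min(9, -14, -19) = -19
J (White): max(-17, -42, -19) = -17
Root (Black): min(-7, -30, -17) = -30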